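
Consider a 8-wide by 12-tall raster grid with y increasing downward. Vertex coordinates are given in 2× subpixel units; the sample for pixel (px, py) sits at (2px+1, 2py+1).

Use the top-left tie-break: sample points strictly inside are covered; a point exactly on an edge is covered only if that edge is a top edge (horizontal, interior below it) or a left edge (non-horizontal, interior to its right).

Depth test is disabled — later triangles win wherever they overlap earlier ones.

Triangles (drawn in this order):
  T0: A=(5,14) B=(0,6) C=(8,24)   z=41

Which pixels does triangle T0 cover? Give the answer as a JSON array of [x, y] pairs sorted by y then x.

T0:
  2·area = 26  (B↔C swapped to make it positive)
  edge (5, 14)→(8, 24): d=(3,10) right/bottom  bias=-1
  edge (8, 24)→(0, 6): d=(-8,-18) top-left  bias=+0
  edge (0, 6)→(5, 14): d=(5,8) right/bottom  bias=-1
    (1,5)@(3, 11): e=[11,14,1] → █
    (2,5)@(5, 11): e=[-9,50,-15] → ·
    (1,6)@(3, 13): e=[17,-2,11] → ·
    (2,7)@(5, 15): e=[3,18,5] → █
    (3,7)@(7, 15): e=[-17,54,-11] → ·
    (2,8)@(5, 17): e=[9,2,15] → █
    (3,8)@(7, 17): e=[-11,38,-1] → ·
    (2,9)@(5, 19): e=[15,-14,25] → ·
    (3,10)@(7, 21): e=[1,6,19] → █
    (4,10)@(9, 21): e=[-19,42,3] → ·
    (3,11)@(7, 23): e=[7,-10,29] → ·
  covered (4 px):
    · · · · · · · ·
    · · · · · · · ·
    · · · · · · · ·
    · · · · · · · ·
    · · · · · · · ·
    · █ · · · · · ·
    · · · · · · · ·
    · · █ · · · · ·
    · · █ · · · · ·
    · · · · · · · ·
    · · · █ · · · ·
    · · · · · · · ·

Final: [[1,5],[2,7],[2,8],[3,10]]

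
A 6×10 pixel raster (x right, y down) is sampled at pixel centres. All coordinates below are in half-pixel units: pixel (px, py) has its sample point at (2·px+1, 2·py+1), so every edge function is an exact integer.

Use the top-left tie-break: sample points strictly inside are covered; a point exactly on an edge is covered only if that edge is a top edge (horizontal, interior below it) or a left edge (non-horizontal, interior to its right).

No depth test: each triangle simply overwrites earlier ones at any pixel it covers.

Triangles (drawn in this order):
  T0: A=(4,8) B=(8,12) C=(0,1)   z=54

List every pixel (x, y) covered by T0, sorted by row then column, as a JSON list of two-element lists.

T0:
  2·area = 12  (B↔C swapped to make it positive)
  edge (4, 8)→(0, 1): d=(-4,-7) top-left  bias=+0
  edge (0, 1)→(8, 12): d=(8,11) right/bottom  bias=-1
  edge (8, 12)→(4, 8): d=(-4,-4) top-left  bias=+0
    (0,2)@(1, 5): e=[-9,21,0] → ·  [on edge]
    (1,3)@(3, 7): e=[-3,15,0] → ·  [on edge]
    (2,4)@(5, 9): e=[3,9,0] → #  [on edge]
    (3,4)@(7, 9): e=[17,-13,8] → ·
    (2,5)@(5, 11): e=[-5,25,-8] → ·
    (3,5)@(7, 11): e=[9,3,0] → #  [on edge]
    (4,5)@(9, 11): e=[23,-19,8] → ·
    (3,6)@(7, 13): e=[1,19,-8] → ·
    (4,6)@(9, 13): e=[15,-3,0] → ·  [on edge]
    (5,7)@(11, 15): e=[21,-9,0] → ·  [on edge]
  covered (2 px):
    · · · · · ·
    · · · · · ·
    · · · · · ·
    · · · · · ·
    · · # · · ·
    · · · # · ·
    · · · · · ·
    · · · · · ·
    · · · · · ·
    · · · · · ·

Final: [[2,4],[3,5]]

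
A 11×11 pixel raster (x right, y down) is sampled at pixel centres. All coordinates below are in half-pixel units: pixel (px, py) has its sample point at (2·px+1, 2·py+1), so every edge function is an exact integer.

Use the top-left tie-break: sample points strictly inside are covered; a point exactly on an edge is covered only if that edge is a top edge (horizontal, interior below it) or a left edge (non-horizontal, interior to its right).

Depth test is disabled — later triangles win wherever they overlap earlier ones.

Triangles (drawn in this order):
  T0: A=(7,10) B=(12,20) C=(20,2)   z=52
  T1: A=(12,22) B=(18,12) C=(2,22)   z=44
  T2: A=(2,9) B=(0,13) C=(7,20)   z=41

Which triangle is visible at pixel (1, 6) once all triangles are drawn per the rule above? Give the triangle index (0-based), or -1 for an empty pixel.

T0:
  2·area = 170  (B↔C swapped to make it positive)
  edge (7, 10)→(20, 2): d=(13,-8) top-left  bias=+0
  edge (20, 2)→(12, 20): d=(-8,18) right/bottom  bias=-1
  edge (12, 20)→(7, 10): d=(-5,-10) top-left  bias=+0
    (9,1)@(19, 3): e=[5,10,155] → █
    (10,1)@(21, 3): e=[21,-26,175] → ·
    (8,2)@(17, 5): e=[15,30,125] → █
    (9,2)@(19, 5): e=[31,-6,145] → ·
    (6,3)@(13, 7): e=[9,86,75] → █
    (7,3)@(15, 7): e=[25,50,95] → █
    (9,3)@(19, 7): e=[57,-22,135] → ·
    (4,4)@(9, 9): e=[3,142,25] → █
    (5,4)@(11, 9): e=[19,106,45] → █
    (8,4)@(17, 9): e=[67,-2,105] → ·
    (4,5)@(9, 11): e=[29,126,15] → █
    (8,5)@(17, 11): e=[93,-18,95] → ·
  covered (21 px):
    · · · · · · · · · · ·
    · · · · · · · · · █ ·
    · · · · · · · · █ · ·
    · · · · · · █ █ █ · ·
    · · · · █ █ █ █ · · ·
    · · · · █ █ █ █ · · ·
    · · · · █ █ █ █ · · ·
    · · · · · █ █ · · · ·
    · · · · · █ █ · · · ·
    · · · · · · · · · · ·
    · · · · · · · · · · ·
T1:
  2·area = 100  (B↔C swapped to make it positive)
  edge (12, 22)→(2, 22): d=(-10,0) right/bottom  bias=-1
  edge (2, 22)→(18, 12): d=(16,-10) top-left  bias=+0
  edge (18, 12)→(12, 22): d=(-6,10) right/bottom  bias=-1
    (10,3)@(21, 7): e=[150,-50,0] → ·  [on edge]
    (8,6)@(17, 13): e=[90,6,4] → █
    (9,6)@(19, 13): e=[90,26,-16] → ·
    (7,7)@(15, 15): e=[70,18,12] → █
    (8,7)@(17, 15): e=[70,38,-8] → ·
    (5,8)@(11, 17): e=[50,10,40] → █
    (6,8)@(13, 17): e=[50,30,20] → █
    (7,8)@(15, 17): e=[50,50,0] → ·  [on edge]
    (3,9)@(7, 19): e=[30,2,68] → █
    (4,9)@(9, 19): e=[30,22,48] → █
    (7,9)@(15, 19): e=[30,82,-12] → ·
    (2,10)@(5, 21): e=[10,14,76] → █
  covered (12 px):
    · · · · · · · · · · ·
    · · · · · · · · · · ·
    · · · · · · · · · · ·
    · · · · · · · · · · ·
    · · · · · · · · · · ·
    · · · · · · · · · · ·
    · · · · · · · · █ · ·
    · · · · · · · █ · · ·
    · · · · · █ █ · · · ·
    · · · █ █ █ █ · · · ·
    · · █ █ █ █ · · · · ·
T2:
  2·area = 42  (B↔C swapped to make it positive)
  edge (2, 9)→(7, 20): d=(5,11) right/bottom  bias=-1
  edge (7, 20)→(0, 13): d=(-7,-7) top-left  bias=+0
  edge (0, 13)→(2, 9): d=(2,-4) top-left  bias=+0
    (2,1)@(5, 3): e=[-63,105,0] → ·  [on edge]
    (1,3)@(3, 7): e=[-21,63,0] → ·  [on edge]
    (0,5)@(1, 11): e=[21,21,0] → █  [on edge]
    (1,5)@(3, 11): e=[-1,35,8] → ·
    (0,6)@(1, 13): e=[31,7,4] → █
    (1,6)@(3, 13): e=[9,21,12] → █
    (2,6)@(5, 13): e=[-13,35,20] → ·
    (0,7)@(1, 15): e=[41,-7,8] → ·
    (1,7)@(3, 15): e=[19,7,16] → █
    (2,7)@(5, 15): e=[-3,21,24] → ·
    (1,8)@(3, 17): e=[29,-7,20] → ·
    (2,8)@(5, 17): e=[7,7,28] → █
  covered (5 px):
    · · · · · · · · · · ·
    · · · · · · · · · · ·
    · · · · · · · · · · ·
    · · · · · · · · · · ·
    · · · · · · · · · · ·
    █ · · · · · · · · · ·
    █ █ · · · · · · · · ·
    · █ · · · · · · · · ·
    · · █ · · · · · · · ·
    · · · · · · · · · · ·
    · · · · · · · · · · ·

Z-buffer (winner per pixel, '.' = empty):
  . . . . . . . . . . .
  . . . . . . . . . 0 .
  . . . . . . . . 0 . .
  . . . . . . 0 0 0 . .
  . . . . 0 0 0 0 . . .
  2 . . . 0 0 0 0 . . .
  2 2 . . 0 0 0 0 1 . .
  . 2 . . . 0 0 1 . . .
  . . 2 . . 1 1 . . . .
  . . . 1 1 1 1 . . . .
  . . 1 1 1 1 . . . . .

Final: 2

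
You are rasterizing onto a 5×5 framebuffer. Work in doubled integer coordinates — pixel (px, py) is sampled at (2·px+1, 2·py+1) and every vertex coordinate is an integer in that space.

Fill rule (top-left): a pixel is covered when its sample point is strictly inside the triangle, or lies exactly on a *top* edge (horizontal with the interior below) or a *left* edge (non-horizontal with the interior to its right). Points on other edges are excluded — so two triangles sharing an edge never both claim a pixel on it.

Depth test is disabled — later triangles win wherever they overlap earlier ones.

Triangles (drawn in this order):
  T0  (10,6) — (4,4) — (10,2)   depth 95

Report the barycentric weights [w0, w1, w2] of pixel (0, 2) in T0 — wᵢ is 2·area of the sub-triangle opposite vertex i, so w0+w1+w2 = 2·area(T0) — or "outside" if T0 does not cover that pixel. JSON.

T0:
  2·area = 24
  edge (10, 6)→(4, 4): d=(-6,-2) top-left  bias=+0
  edge (4, 4)→(10, 2): d=(6,-2) top-left  bias=+0
  edge (10, 2)→(10, 6): d=(0,4) right/bottom  bias=-1
    (0,1)@(1, 3): e=[0,-12,36] → ·  [on edge]
    (3,1)@(7, 3): e=[12,0,12] → █  [on edge]
    (4,1)@(9, 3): e=[16,4,4] → █
    (0,2)@(1, 5): e=[-12,0,36] → ·  [on edge]
    (3,2)@(7, 5): e=[0,12,12] → █  [on edge]
    (3,3)@(7, 7): e=[-12,24,12] → ·
    (4,3)@(9, 7): e=[-8,28,4] → ·
  covered (4 px):
    · · · · ·
    · · · █ █
    · · · █ █
    · · · · ·
    · · · · ·

Answer: "outside"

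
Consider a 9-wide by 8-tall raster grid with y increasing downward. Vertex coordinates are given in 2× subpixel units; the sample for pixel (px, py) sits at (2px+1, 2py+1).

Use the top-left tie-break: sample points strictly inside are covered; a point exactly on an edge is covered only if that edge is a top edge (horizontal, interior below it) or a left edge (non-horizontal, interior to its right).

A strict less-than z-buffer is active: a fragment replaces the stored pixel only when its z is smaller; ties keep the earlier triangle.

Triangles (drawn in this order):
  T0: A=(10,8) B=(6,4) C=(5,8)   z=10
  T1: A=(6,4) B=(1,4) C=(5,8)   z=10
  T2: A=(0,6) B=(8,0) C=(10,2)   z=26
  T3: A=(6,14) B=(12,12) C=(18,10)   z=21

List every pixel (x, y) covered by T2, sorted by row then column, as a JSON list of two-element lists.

T0:
  2·area = 20  (B↔C swapped to make it positive)
  edge (10, 8)→(5, 8): d=(-5,0) right/bottom  bias=-1
  edge (5, 8)→(6, 4): d=(1,-4) top-left  bias=+0
  edge (6, 4)→(10, 8): d=(4,4) right/bottom  bias=-1
    (1,0)@(3, 1): e=[35,-15,0] → .  [on edge]
    (2,1)@(5, 3): e=[25,-5,0] → .  [on edge]
    (3,2)@(7, 5): e=[15,5,0] → .  [on edge]
    (3,3)@(7, 7): e=[5,7,8] → X
    (4,3)@(9, 7): e=[5,15,0] → .  [on edge]
    (3,4)@(7, 9): e=[-5,9,16] → .
    (5,4)@(11, 9): e=[-5,25,0] → .  [on edge]
    (6,5)@(13, 11): e=[-15,35,0] → .  [on edge]
    (7,6)@(15, 13): e=[-25,45,0] → .  [on edge]
    (8,7)@(17, 15): e=[-35,55,0] → .  [on edge]
  covered (1 px):
    . . . . . . . . .
    . . . . . . . . .
    . . . . . . . . .
    . . . X . . . . .
    . . . . . . . . .
    . . . . . . . . .
    . . . . . . . . .
    . . . . . . . . .
T1:
  2·area = 20  (B↔C swapped to make it positive)
  edge (6, 4)→(5, 8): d=(-1,4) right/bottom  bias=-1
  edge (5, 8)→(1, 4): d=(-4,-4) top-left  bias=+0
  edge (1, 4)→(6, 4): d=(5,0) top-left  bias=+0
    (1,2)@(3, 5): e=[11,4,5] → X
    (2,2)@(5, 5): e=[3,12,5] → X
    (3,2)@(7, 5): e=[-5,20,5] → .
    (1,3)@(3, 7): e=[9,-4,15] → .
    (2,3)@(5, 7): e=[1,4,15] → X
    (3,3)@(7, 7): e=[-7,12,15] → .
    (2,4)@(5, 9): e=[-1,-4,25] → .
  covered (3 px):
    . . . . . . . . .
    . . . . . . . . .
    . X X . . . . . .
    . . X . . . . . .
    . . . . . . . . .
    . . . . . . . . .
    . . . . . . . . .
    . . . . . . . . .
T2:
  2·area = 28
  edge (0, 6)→(8, 0): d=(8,-6) top-left  bias=+0
  edge (8, 0)→(10, 2): d=(2,2) right/bottom  bias=-1
  edge (10, 2)→(0, 6): d=(-10,4) right/bottom  bias=-1
    (3,0)@(7, 1): e=[2,4,22] → X
    (4,0)@(9, 1): e=[14,0,14] → .  [on edge]
    (2,1)@(5, 3): e=[6,12,10] → X
    (4,1)@(9, 3): e=[30,4,-6] → .
    (5,1)@(11, 3): e=[42,0,-14] → .  [on edge]
    (2,2)@(5, 5): e=[22,16,-10] → .
    (3,2)@(7, 5): e=[34,12,-18] → .
    (6,2)@(13, 5): e=[70,0,-42] → .  [on edge]
    (7,3)@(15, 7): e=[98,0,-70] → .  [on edge]
    (8,4)@(17, 9): e=[126,0,-98] → .  [on edge]
  covered (3 px):
    . . . X . . . . .
    . . X X . . . . .
    . . . . . . . . .
    . . . . . . . . .
    . . . . . . . . .
    . . . . . . . . .
    . . . . . . . . .
    . . . . . . . . .
T3:
  degenerate (2·area = 0) — covers nothing

Answer: [[3,0],[2,1],[3,1]]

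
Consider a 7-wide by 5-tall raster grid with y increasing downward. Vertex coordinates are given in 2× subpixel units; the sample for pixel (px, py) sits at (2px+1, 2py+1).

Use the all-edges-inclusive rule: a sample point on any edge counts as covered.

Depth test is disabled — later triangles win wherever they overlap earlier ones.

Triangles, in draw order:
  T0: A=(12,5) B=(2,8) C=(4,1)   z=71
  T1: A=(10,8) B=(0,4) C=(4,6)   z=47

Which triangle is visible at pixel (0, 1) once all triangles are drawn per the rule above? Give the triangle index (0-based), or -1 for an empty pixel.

T0:
  2·area = 64
  edge (12, 5)→(2, 8): d=(-10,3) inclusive
  edge (2, 8)→(4, 1): d=(2,-7) inclusive
  edge (4, 1)→(12, 5): d=(8,4) inclusive
    (2,1)@(5, 3): e=[41,11,12] → █
    (3,1)@(7, 3): e=[35,25,4] → █
    (4,1)@(9, 3): e=[29,39,-4] → ·
    (1,2)@(3, 5): e=[27,1,36] → █
    (4,2)@(9, 5): e=[9,43,12] → █
    (5,2)@(11, 5): e=[3,57,4] → █
    (6,2)@(13, 5): e=[-3,71,-4] → ·
    (1,3)@(3, 7): e=[7,5,52] → █
    (3,3)@(7, 7): e=[-5,33,36] → ·
    (4,3)@(9, 7): e=[-11,47,28] → ·
    (5,3)@(11, 7): e=[-17,61,20] → ·
    (1,4)@(3, 9): e=[-13,9,68] → ·
  covered (9 px):
    · · · · · · ·
    · · █ █ · · ·
    · █ █ █ █ █ ·
    · █ █ · · · ·
    · · · · · · ·
T1:
  2·area = 4  (B↔C swapped to make it positive)
  edge (10, 8)→(4, 6): d=(-6,-2) inclusive
  edge (4, 6)→(0, 4): d=(-4,-2) inclusive
  edge (0, 4)→(10, 8): d=(10,4) inclusive
    (0,2)@(1, 5): e=[0,-2,6] → ·  [on edge]
    (3,3)@(7, 7): e=[0,2,2] → █  [on edge]
    (4,3)@(9, 7): e=[4,6,-6] → ·
    (3,4)@(7, 9): e=[-12,-6,22] → ·
    (6,4)@(13, 9): e=[0,6,-2] → ·  [on edge]
  covered (1 px):
    · · · · · · ·
    · · · · · · ·
    · · · · · · ·
    · · · █ · · ·
    · · · · · · ·

Z-buffer (winner per pixel, '.' = empty):
  . . . . . . .
  . . 0 0 . . .
  . 0 0 0 0 0 .
  . 0 0 1 . . .
  . . . . . . .

Final: -1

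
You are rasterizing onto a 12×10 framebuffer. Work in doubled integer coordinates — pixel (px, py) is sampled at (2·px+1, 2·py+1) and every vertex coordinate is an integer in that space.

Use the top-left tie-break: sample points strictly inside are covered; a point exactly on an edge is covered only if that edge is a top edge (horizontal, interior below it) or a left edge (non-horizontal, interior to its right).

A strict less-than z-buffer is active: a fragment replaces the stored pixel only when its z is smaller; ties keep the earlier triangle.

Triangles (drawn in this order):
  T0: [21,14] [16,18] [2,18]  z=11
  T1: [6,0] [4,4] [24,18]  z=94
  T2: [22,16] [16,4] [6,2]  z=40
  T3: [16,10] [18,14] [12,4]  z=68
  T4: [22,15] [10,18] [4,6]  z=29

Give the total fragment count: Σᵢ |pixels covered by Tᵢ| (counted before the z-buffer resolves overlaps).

T0:
  2·area = 56
  edge (21, 14)→(16, 18): d=(-5,4) right/bottom  bias=-1
  edge (16, 18)→(2, 18): d=(-14,0) right/bottom  bias=-1
  edge (2, 18)→(21, 14): d=(19,-4) top-left  bias=+0
    (8,7)@(17, 15): e=[11,42,3] → █
    (9,7)@(19, 15): e=[3,42,11] → █
    (10,7)@(21, 15): e=[-5,42,19] → ·
    (3,8)@(7, 17): e=[41,14,1] → █
    (4,8)@(9, 17): e=[33,14,9] → █
    (5,8)@(11, 17): e=[25,14,17] → █
    (6,8)@(13, 17): e=[17,14,25] → █
    (7,8)@(15, 17): e=[9,14,33] → █
    (9,8)@(19, 17): e=[-7,14,49] → ·
    (3,9)@(7, 19): e=[31,-14,39] → ·
    (4,9)@(9, 19): e=[23,-14,47] → ·
    (5,9)@(11, 19): e=[15,-14,55] → ·
  covered (8 px):
    · · · · · · · · · · · ·
    · · · · · · · · · · · ·
    · · · · · · · · · · · ·
    · · · · · · · · · · · ·
    · · · · · · · · · · · ·
    · · · · · · · · · · · ·
    · · · · · · · · · · · ·
    · · · · · · · · █ █ · ·
    · · · █ █ █ █ █ █ · · ·
    · · · · · · · · · · · ·
T1:
  2·area = 108  (B↔C swapped to make it positive)
  edge (6, 0)→(24, 18): d=(18,18) right/bottom  bias=-1
  edge (24, 18)→(4, 4): d=(-20,-14) top-left  bias=+0
  edge (4, 4)→(6, 0): d=(2,-4) top-left  bias=+0
    (3,0)@(7, 1): e=[0,102,6] → ·  [on edge]
    (2,1)@(5, 3): e=[72,34,2] → █
    (3,1)@(7, 3): e=[36,62,10] → █
    (4,1)@(9, 3): e=[0,90,18] → ·  [on edge]
    (2,2)@(5, 5): e=[108,-6,6] → ·
    (3,2)@(7, 5): e=[72,22,14] → █
    (4,2)@(9, 5): e=[36,50,22] → █
    (5,2)@(11, 5): e=[0,78,30] → ·  [on edge]
    (3,3)@(7, 7): e=[108,-18,18] → ·
    (4,3)@(9, 7): e=[72,10,26] → █
    (5,3)@(11, 7): e=[36,38,34] → █
    (6,3)@(13, 7): e=[0,66,42] → ·  [on edge]
    (7,4)@(15, 9): e=[0,54,54] → ·  [on edge]
    (8,5)@(17, 11): e=[0,42,66] → ·  [on edge]
    (9,6)@(19, 13): e=[0,30,78] → ·  [on edge]
    (10,7)@(21, 15): e=[0,18,90] → ·  [on edge]
    (11,8)@(23, 17): e=[0,6,102] → ·  [on edge]
  covered (9 px):
    · · · · · · · · · · · ·
    · · █ █ · · · · · · · ·
    · · · █ █ · · · · · · ·
    · · · · █ █ · · · · · ·
    · · · · · · █ · · · · ·
    · · · · · · · █ · · · ·
    · · · · · · · · █ · · ·
    · · · · · · · · · · · ·
    · · · · · · · · · · · ·
    · · · · · · · · · · · ·
T2:
  2·area = 108  (B↔C swapped to make it positive)
  edge (22, 16)→(6, 2): d=(-16,-14) top-left  bias=+0
  edge (6, 2)→(16, 4): d=(10,2) right/bottom  bias=-1
  edge (16, 4)→(22, 16): d=(6,12) right/bottom  bias=-1
    (0,0)@(1, 1): e=[-54,0,162] → ·  [on edge]
    (4,1)@(9, 3): e=[26,4,78] → █
    (5,1)@(11, 3): e=[54,0,54] → ·  [on edge]
    (4,2)@(9, 5): e=[-6,24,90] → ·
    (5,2)@(11, 5): e=[22,20,66] → █
    (6,2)@(13, 5): e=[50,16,42] → █
    (7,2)@(15, 5): e=[78,12,18] → █
    (8,2)@(17, 5): e=[106,8,-6] → ·
    (10,2)@(21, 5): e=[162,0,-54] → ·  [on edge]
    (5,3)@(11, 7): e=[-10,40,78] → ·
    (6,3)@(13, 7): e=[18,36,54] → █
    (8,3)@(17, 7): e=[74,28,6] → █
  covered (13 px):
    · · · · · · · · · · · ·
    · · · · █ · · · · · · ·
    · · · · · █ █ █ · · · ·
    · · · · · · █ █ █ · · ·
    · · · · · · · █ █ · · ·
    · · · · · · · · █ █ · ·
    · · · · · · · · · █ · ·
    · · · · · · · · · · █ ·
    · · · · · · · · · · · ·
    · · · · · · · · · · · ·
T3:
  2·area = 4
  edge (16, 10)→(18, 14): d=(2,4) right/bottom  bias=-1
  edge (18, 14)→(12, 4): d=(-6,-10) top-left  bias=+0
  edge (12, 4)→(16, 10): d=(4,6) right/bottom  bias=-1
    (7,4)@(15, 9): e=[2,0,2] → █  [on edge]
    (8,4)@(17, 9): e=[-6,20,-10] → ·
    (7,5)@(15, 11): e=[6,-12,10] → ·
    (10,9)@(21, 19): e=[-2,0,6] → ·  [on edge]
  covered (1 px):
    · · · · · · · · · · · ·
    · · · · · · · · · · · ·
    · · · · · · · · · · · ·
    · · · · · · · · · · · ·
    · · · · · · · █ · · · ·
    · · · · · · · · · · · ·
    · · · · · · · · · · · ·
    · · · · · · · · · · · ·
    · · · · · · · · · · · ·
    · · · · · · · · · · · ·
T4:
  2·area = 162
  edge (22, 15)→(10, 18): d=(-12,3) right/bottom  bias=-1
  edge (10, 18)→(4, 6): d=(-6,-12) top-left  bias=+0
  edge (4, 6)→(22, 15): d=(18,9) right/bottom  bias=-1
    (2,3)@(5, 7): e=[147,6,9] → █
    (3,3)@(7, 7): e=[141,30,-9] → ·
    (2,4)@(5, 9): e=[123,-6,45] → ·
    (3,4)@(7, 9): e=[117,18,27] → █
    (4,4)@(9, 9): e=[111,42,9] → █
    (5,4)@(11, 9): e=[105,66,-9] → ·
    (3,5)@(7, 11): e=[93,6,63] → █
    (5,5)@(11, 11): e=[81,54,27] → █
    (6,5)@(13, 11): e=[75,78,9] → █
    (7,5)@(15, 11): e=[69,102,-9] → ·
    (3,6)@(7, 13): e=[69,-6,99] → ·
    (4,6)@(9, 13): e=[63,18,81] → █
  covered (21 px):
    · · · · · · · · · · · ·
    · · · · · · · · · · · ·
    · · · · · · · · · · · ·
    · · █ · · · · · · · · ·
    · · · █ █ · · · · · · ·
    · · · █ █ █ █ · · · · ·
    · · · · █ █ █ █ █ · · ·
    · · · · █ █ █ █ █ █ █ ·
    · · · · · █ █ · · · · ·
    · · · · · · · · · · · ·

Final: 52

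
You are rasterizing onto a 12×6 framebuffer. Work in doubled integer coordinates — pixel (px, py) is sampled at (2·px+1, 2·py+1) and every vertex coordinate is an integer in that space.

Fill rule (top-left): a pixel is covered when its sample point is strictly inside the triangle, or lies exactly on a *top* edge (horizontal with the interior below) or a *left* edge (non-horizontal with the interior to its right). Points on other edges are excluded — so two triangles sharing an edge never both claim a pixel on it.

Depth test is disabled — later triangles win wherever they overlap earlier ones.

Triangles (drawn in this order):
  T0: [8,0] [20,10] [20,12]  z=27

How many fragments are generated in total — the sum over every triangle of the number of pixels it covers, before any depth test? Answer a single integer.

T0:
  2·area = 24
  edge (8, 0)→(20, 10): d=(12,10) right/bottom  bias=-1
  edge (20, 10)→(20, 12): d=(0,2) right/bottom  bias=-1
  edge (20, 12)→(8, 0): d=(-12,-12) top-left  bias=+0
    (4,0)@(9, 1): e=[2,22,0] → X  [on edge]
    (5,0)@(11, 1): e=[-18,18,24] → .
    (4,1)@(9, 3): e=[26,22,-24] → .
    (5,1)@(11, 3): e=[6,18,0] → X  [on edge]
    (6,1)@(13, 3): e=[-14,14,24] → .
    (5,2)@(11, 5): e=[30,18,-24] → .
    (6,2)@(13, 5): e=[10,14,0] → X  [on edge]
    (7,2)@(15, 5): e=[-10,10,24] → .
    (6,3)@(13, 7): e=[34,14,-24] → .
    (7,3)@(15, 7): e=[14,10,0] → X  [on edge]
    (8,3)@(17, 7): e=[-6,6,24] → .
    (7,4)@(15, 9): e=[38,10,-24] → .
    (8,4)@(17, 9): e=[18,6,0] → X  [on edge]
    (9,5)@(19, 11): e=[22,2,0] → X  [on edge]
  covered (6 px):
    . . . . X . . . . . . .
    . . . . . X . . . . . .
    . . . . . . X . . . . .
    . . . . . . . X . . . .
    . . . . . . . . X . . .
    . . . . . . . . . X . .

Answer: 6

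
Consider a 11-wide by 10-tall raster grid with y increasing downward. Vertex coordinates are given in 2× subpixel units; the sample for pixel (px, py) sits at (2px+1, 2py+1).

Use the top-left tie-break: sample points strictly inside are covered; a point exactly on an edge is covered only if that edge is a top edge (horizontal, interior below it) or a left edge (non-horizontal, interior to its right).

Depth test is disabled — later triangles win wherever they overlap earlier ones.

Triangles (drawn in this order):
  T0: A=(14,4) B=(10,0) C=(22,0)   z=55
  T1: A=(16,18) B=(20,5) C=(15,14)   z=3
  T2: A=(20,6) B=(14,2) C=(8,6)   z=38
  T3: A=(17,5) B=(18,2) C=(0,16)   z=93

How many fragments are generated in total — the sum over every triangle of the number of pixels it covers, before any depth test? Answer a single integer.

T0:
  2·area = 48
  edge (14, 4)→(10, 0): d=(-4,-4) top-left  bias=+0
  edge (10, 0)→(22, 0): d=(12,0) top-left  bias=+0
  edge (22, 0)→(14, 4): d=(-8,4) right/bottom  bias=-1
    (5,0)@(11, 1): e=[0,12,36] → X  [on edge]
    (6,0)@(13, 1): e=[8,12,28] → X
    (7,0)@(15, 1): e=[16,12,20] → X
    (8,0)@(17, 1): e=[24,12,12] → X
    (9,0)@(19, 1): e=[32,12,4] → X
    (10,0)@(21, 1): e=[40,12,-4] → .
    (5,1)@(11, 3): e=[-8,36,20] → .
    (6,1)@(13, 3): e=[0,36,12] → X  [on edge]
    (8,1)@(17, 3): e=[16,36,-4] → .
    (9,1)@(19, 3): e=[24,36,-12] → .
    (6,2)@(13, 5): e=[-8,60,-4] → .
    (7,2)@(15, 5): e=[0,60,-12] → .  [on edge]
    (8,3)@(17, 7): e=[0,84,-36] → .  [on edge]
    (9,4)@(19, 9): e=[0,108,-60] → .  [on edge]
    (10,5)@(21, 11): e=[0,132,-84] → .  [on edge]
  covered (7 px):
    . . . . . X X X X X .
    . . . . . . X X . . .
    . . . . . . . . . . .
    . . . . . . . . . . .
    . . . . . . . . . . .
    . . . . . . . . . . .
    . . . . . . . . . . .
    . . . . . . . . . . .
    . . . . . . . . . . .
    . . . . . . . . . . .
T1:
  2·area = 29  (B↔C swapped to make it positive)
  edge (16, 18)→(15, 14): d=(-1,-4) top-left  bias=+0
  edge (15, 14)→(20, 5): d=(5,-9) top-left  bias=+0
  edge (20, 5)→(16, 18): d=(-4,13) right/bottom  bias=-1
    (9,3)@(19, 7): e=[23,1,5] → X
    (10,3)@(21, 7): e=[31,19,-21] → .
    (9,4)@(19, 9): e=[21,11,-3] → .
    (8,5)@(17, 11): e=[11,3,15] → X
    (9,5)@(19, 11): e=[19,21,-11] → .
    (8,6)@(17, 13): e=[9,13,7] → X
    (9,6)@(19, 13): e=[17,31,-19] → .
    (8,7)@(17, 15): e=[7,23,-1] → .
  covered (3 px):
    . . . . . . . . . . .
    . . . . . . . . . . .
    . . . . . . . . . . .
    . . . . . . . . . X .
    . . . . . . . . . . .
    . . . . . . . . X . .
    . . . . . . . . X . .
    . . . . . . . . . . .
    . . . . . . . . . . .
    . . . . . . . . . . .
T2:
  2·area = 48  (B↔C swapped to make it positive)
  edge (20, 6)→(8, 6): d=(-12,0) right/bottom  bias=-1
  edge (8, 6)→(14, 2): d=(6,-4) top-left  bias=+0
  edge (14, 2)→(20, 6): d=(6,4) right/bottom  bias=-1
    (6,1)@(13, 3): e=[36,2,10] → X
    (7,1)@(15, 3): e=[36,10,2] → X
    (8,1)@(17, 3): e=[36,18,-6] → .
    (5,2)@(11, 5): e=[12,6,30] → X
    (8,2)@(17, 5): e=[12,30,6] → X
    (9,2)@(19, 5): e=[12,38,-2] → .
    (5,3)@(11, 7): e=[-12,18,42] → .
    (6,3)@(13, 7): e=[-12,26,34] → .
    (7,3)@(15, 7): e=[-12,34,26] → .
    (8,3)@(17, 7): e=[-12,42,18] → .
  covered (6 px):
    . . . . . . . . . . .
    . . . . . . X X . . .
    . . . . . X X X X . .
    . . . . . . . . . . .
    . . . . . . . . . . .
    . . . . . . . . . . .
    . . . . . . . . . . .
    . . . . . . . . . . .
    . . . . . . . . . . .
    . . . . . . . . . . .
T3:
  2·area = 40  (B↔C swapped to make it positive)
  edge (17, 5)→(0, 16): d=(-17,11) right/bottom  bias=-1
  edge (0, 16)→(18, 2): d=(18,-14) top-left  bias=+0
  edge (18, 2)→(17, 5): d=(-1,3) right/bottom  bias=-1
    (8,1)@(17, 3): e=[34,4,2] → X
    (9,1)@(19, 3): e=[12,32,-4] → .
    (7,2)@(15, 5): e=[22,12,6] → X
    (8,2)@(17, 5): e=[0,40,0] → .  [on edge]
    (6,3)@(13, 7): e=[10,20,10] → X
    (7,3)@(15, 7): e=[-12,48,4] → .
    (4,4)@(9, 9): e=[20,0,20] → X  [on edge]
    (5,4)@(11, 9): e=[-2,28,14] → .
    (6,4)@(13, 9): e=[-24,56,8] → .
    (3,5)@(7, 11): e=[8,8,24] → X
    (4,5)@(9, 11): e=[-14,36,18] → .
    (7,5)@(15, 11): e=[-80,120,0] → .  [on edge]
    (6,8)@(13, 17): e=[-160,200,0] → .  [on edge]
  covered (5 px):
    . . . . . . . . . . .
    . . . . . . . . X . .
    . . . . . . . X . . .
    . . . . . . X . . . .
    . . . . X . . . . . .
    . . . X . . . . . . .
    . . . . . . . . . . .
    . . . . . . . . . . .
    . . . . . . . . . . .
    . . . . . . . . . . .

Result: 21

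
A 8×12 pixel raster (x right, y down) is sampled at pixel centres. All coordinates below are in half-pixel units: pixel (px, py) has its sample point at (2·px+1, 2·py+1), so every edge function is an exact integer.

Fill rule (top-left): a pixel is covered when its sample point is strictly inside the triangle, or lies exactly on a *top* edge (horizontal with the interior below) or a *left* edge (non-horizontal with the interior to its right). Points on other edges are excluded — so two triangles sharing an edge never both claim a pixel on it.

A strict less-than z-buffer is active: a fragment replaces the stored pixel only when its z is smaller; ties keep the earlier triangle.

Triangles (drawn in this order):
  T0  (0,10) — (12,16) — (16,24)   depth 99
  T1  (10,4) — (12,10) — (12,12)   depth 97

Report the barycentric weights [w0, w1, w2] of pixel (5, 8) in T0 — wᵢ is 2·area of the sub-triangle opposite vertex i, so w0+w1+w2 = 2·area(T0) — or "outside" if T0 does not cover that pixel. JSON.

T0:
  2·area = 72
  edge (0, 10)→(12, 16): d=(12,6) right/bottom  bias=-1
  edge (12, 16)→(16, 24): d=(4,8) right/bottom  bias=-1
  edge (16, 24)→(0, 10): d=(-16,-14) top-left  bias=+0
    (2,6)@(5, 13): e=[6,44,22] → █
    (3,6)@(7, 13): e=[-6,28,50] → ·
    (2,7)@(5, 15): e=[30,52,-10] → ·
    (3,7)@(7, 15): e=[18,36,18] → █
    (4,7)@(9, 15): e=[6,20,46] → █
    (5,7)@(11, 15): e=[-6,4,74] → ·
    (3,8)@(7, 17): e=[42,44,-14] → ·
    (4,8)@(9, 17): e=[30,28,14] → █
    (5,8)@(11, 17): e=[18,12,42] → █
    (6,8)@(13, 17): e=[6,-4,70] → ·
    (4,9)@(9, 19): e=[54,36,-18] → ·
    (5,9)@(11, 19): e=[42,20,10] → █
  covered (9 px):
    · · · · · · · ·
    · · · · · · · ·
    · · · · · · · ·
    · · · · · · · ·
    · · · · · · · ·
    · · · · · · · ·
    · · █ · · · · ·
    · · · █ █ · · ·
    · · · · █ █ · ·
    · · · · · █ █ ·
    · · · · · · █ ·
    · · · · · · · █
T1:
  2·area = 4
  edge (10, 4)→(12, 10): d=(2,6) right/bottom  bias=-1
  edge (12, 10)→(12, 12): d=(0,2) right/bottom  bias=-1
  edge (12, 12)→(10, 4): d=(-2,-8) top-left  bias=+0
    (4,0)@(9, 1): e=[0,6,-2] → ·  [on edge]
    (5,3)@(11, 7): e=[0,2,2] → ·  [on edge]
    (6,6)@(13, 13): e=[0,-2,6] → ·  [on edge]
    (7,9)@(15, 19): e=[0,-6,10] → ·  [on edge]
  covered (0 px):
    · · · · · · · ·
    · · · · · · · ·
    · · · · · · · ·
    · · · · · · · ·
    · · · · · · · ·
    · · · · · · · ·
    · · · · · · · ·
    · · · · · · · ·
    · · · · · · · ·
    · · · · · · · ·
    · · · · · · · ·
    · · · · · · · ·

Result: [12,42,18]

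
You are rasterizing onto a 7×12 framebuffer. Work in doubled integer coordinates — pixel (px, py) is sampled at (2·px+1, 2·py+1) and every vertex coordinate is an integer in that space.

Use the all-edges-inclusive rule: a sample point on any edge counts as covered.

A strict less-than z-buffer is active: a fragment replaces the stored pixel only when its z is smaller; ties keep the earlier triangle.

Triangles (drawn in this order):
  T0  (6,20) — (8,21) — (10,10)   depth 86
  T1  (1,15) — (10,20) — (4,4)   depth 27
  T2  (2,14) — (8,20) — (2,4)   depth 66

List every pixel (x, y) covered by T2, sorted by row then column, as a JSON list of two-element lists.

T0:
  2·area = 24  (B↔C swapped to make it positive)
  edge (6, 20)→(10, 10): d=(4,-10) inclusive
  edge (10, 10)→(8, 21): d=(-2,11) inclusive
  edge (8, 21)→(6, 20): d=(-2,-1) inclusive
    (4,6)@(9, 13): e=[2,5,17] → #
    (5,6)@(11, 13): e=[22,-17,19] → ·
    (4,7)@(9, 15): e=[10,1,13] → #
    (5,7)@(11, 15): e=[30,-21,15] → ·
    (4,8)@(9, 17): e=[18,-3,9] → ·
    (3,9)@(7, 19): e=[6,15,3] → #
    (4,9)@(9, 19): e=[26,-7,5] → ·
    (3,10)@(7, 21): e=[14,11,-1] → ·
  covered (3 px):
    · · · · · · ·
    · · · · · · ·
    · · · · · · ·
    · · · · · · ·
    · · · · · · ·
    · · · · · · ·
    · · · · # · ·
    · · · · # · ·
    · · · · · · ·
    · · · # · · ·
    · · · · · · ·
    · · · · · · ·
T1:
  2·area = 114  (B↔C swapped to make it positive)
  edge (1, 15)→(4, 4): d=(3,-11) inclusive
  edge (4, 4)→(10, 20): d=(6,16) inclusive
  edge (10, 20)→(1, 15): d=(-9,-5) inclusive
    (2,3)@(5, 7): e=[20,2,92] → #
    (3,3)@(7, 7): e=[42,-30,102] → ·
    (1,4)@(3, 9): e=[4,46,64] → #
    (3,4)@(7, 9): e=[48,-18,84] → ·
    (1,5)@(3, 11): e=[10,58,46] → #
    (3,5)@(7, 11): e=[54,-6,66] → ·
    (1,6)@(3, 13): e=[16,70,28] → #
    (3,6)@(7, 13): e=[60,6,48] → #
    (4,6)@(9, 13): e=[82,-26,58] → ·
    (0,7)@(1, 15): e=[0,114,0] → #  [on edge]
    (4,7)@(9, 15): e=[88,-14,40] → ·
    (0,8)@(1, 17): e=[6,126,-18] → ·
  covered (15 px):
    · · · · · · ·
    · · · · · · ·
    · · · · · · ·
    · · # · · · ·
    · # # · · · ·
    · # # · · · ·
    · # # # · · ·
    # # # # · · ·
    · · # # · · ·
    · · · · # · ·
    · · · · · · ·
    · · · · · · ·
T2:
  2·area = 60  (B↔C swapped to make it positive)
  edge (2, 14)→(2, 4): d=(0,-10) inclusive
  edge (2, 4)→(8, 20): d=(6,16) inclusive
  edge (8, 20)→(2, 14): d=(-6,-6) inclusive
    (1,3)@(3, 7): e=[10,2,48] → #
    (2,3)@(5, 7): e=[30,-30,60] → ·
    (1,4)@(3, 9): e=[10,14,36] → #
    (2,4)@(5, 9): e=[30,-18,48] → ·
    (1,5)@(3, 11): e=[10,26,24] → #
    (2,5)@(5, 11): e=[30,-6,36] → ·
    (0,6)@(1, 13): e=[-10,70,0] → ·  [on edge]
    (1,6)@(3, 13): e=[10,38,12] → #
    (2,6)@(5, 13): e=[30,6,24] → #
    (3,6)@(7, 13): e=[50,-26,36] → ·
    (1,7)@(3, 15): e=[10,50,0] → #  [on edge]
    (3,7)@(7, 15): e=[50,-14,24] → ·
    (2,8)@(5, 17): e=[30,30,0] → #  [on edge]
    (3,9)@(7, 19): e=[50,10,0] → #  [on edge]
    (4,10)@(9, 21): e=[70,-10,0] → ·  [on edge]
    (5,11)@(11, 23): e=[90,-30,0] → ·  [on edge]
  covered (9 px):
    · · · · · · ·
    · · · · · · ·
    · · · · · · ·
    · # · · · · ·
    · # · · · · ·
    · # · · · · ·
    · # # · · · ·
    · # # · · · ·
    · · # · · · ·
    · · · # · · ·
    · · · · · · ·
    · · · · · · ·

Answer: [[1,3],[1,4],[1,5],[1,6],[2,6],[1,7],[2,7],[2,8],[3,9]]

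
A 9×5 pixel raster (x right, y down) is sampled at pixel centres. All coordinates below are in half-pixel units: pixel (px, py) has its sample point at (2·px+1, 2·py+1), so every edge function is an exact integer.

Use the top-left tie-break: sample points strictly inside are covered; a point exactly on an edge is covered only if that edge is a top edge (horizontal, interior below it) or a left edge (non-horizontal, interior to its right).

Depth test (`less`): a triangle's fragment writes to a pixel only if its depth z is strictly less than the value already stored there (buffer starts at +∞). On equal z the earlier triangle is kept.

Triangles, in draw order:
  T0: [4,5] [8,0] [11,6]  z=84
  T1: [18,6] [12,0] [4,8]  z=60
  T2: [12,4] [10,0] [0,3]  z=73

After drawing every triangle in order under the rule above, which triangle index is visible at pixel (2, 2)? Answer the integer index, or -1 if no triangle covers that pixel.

T0:
  2·area = 39
  edge (4, 5)→(8, 0): d=(4,-5) top-left  bias=+0
  edge (8, 0)→(11, 6): d=(3,6) right/bottom  bias=-1
  edge (11, 6)→(4, 5): d=(-7,-1) top-left  bias=+0
    (3,1)@(7, 3): e=[7,15,17] → █
    (4,1)@(9, 3): e=[17,3,19] → █
    (5,1)@(11, 3): e=[27,-9,21] → ·
    (2,2)@(5, 5): e=[5,33,1] → █
    (5,2)@(11, 5): e=[35,-3,7] → ·
    (2,3)@(5, 7): e=[13,39,-13] → ·
    (3,3)@(7, 7): e=[23,27,-11] → ·
    (4,3)@(9, 7): e=[33,15,-9] → ·
  covered (5 px):
    · · · · · · · · ·
    · · · █ █ · · · ·
    · · █ █ █ · · · ·
    · · · · · · · · ·
    · · · · · · · · ·
T1:
  2·area = 96  (B↔C swapped to make it positive)
  edge (18, 6)→(4, 8): d=(-14,2) right/bottom  bias=-1
  edge (4, 8)→(12, 0): d=(8,-8) top-left  bias=+0
  edge (12, 0)→(18, 6): d=(6,6) right/bottom  bias=-1
    (5,0)@(11, 1): e=[84,0,12] → █  [on edge]
    (6,0)@(13, 1): e=[80,16,0] → ·  [on edge]
    (4,1)@(9, 3): e=[60,0,36] → █  [on edge]
    (6,1)@(13, 3): e=[52,32,12] → █
    (7,1)@(15, 3): e=[48,48,0] → ·  [on edge]
    (3,2)@(7, 5): e=[36,0,60] → █  [on edge]
    (7,2)@(15, 5): e=[20,64,12] → █
    (8,2)@(17, 5): e=[16,80,0] → ·  [on edge]
    (2,3)@(5, 7): e=[12,0,84] → █  [on edge]
    (5,3)@(11, 7): e=[0,48,48] → ·  [on edge]
    (6,3)@(13, 7): e=[-4,64,36] → ·
    (7,3)@(15, 7): e=[-8,80,24] → ·
    (1,4)@(3, 9): e=[-12,0,108] → ·  [on edge]
  covered (12 px):
    · · · · · █ · · ·
    · · · · █ █ █ · ·
    · · · █ █ █ █ █ ·
    · · █ █ █ · · · ·
    · · · · · · · · ·
T2:
  2·area = 46  (B↔C swapped to make it positive)
  edge (12, 4)→(0, 3): d=(-12,-1) top-left  bias=+0
  edge (0, 3)→(10, 0): d=(10,-3) top-left  bias=+0
  edge (10, 0)→(12, 4): d=(2,4) right/bottom  bias=-1
    (3,0)@(7, 1): e=[31,1,14] → █
    (4,0)@(9, 1): e=[33,7,6] → █
    (5,0)@(11, 1): e=[35,13,-2] → ·
    (0,1)@(1, 3): e=[1,3,42] → █
    (1,1)@(3, 3): e=[3,9,34] → █
    (2,1)@(5, 3): e=[5,15,26] → █
    (5,1)@(11, 3): e=[11,33,2] → █
    (6,1)@(13, 3): e=[13,39,-6] → ·
    (0,2)@(1, 5): e=[-23,23,46] → ·
    (1,2)@(3, 5): e=[-21,29,38] → ·
    (2,2)@(5, 5): e=[-19,35,30] → ·
    (3,2)@(7, 5): e=[-17,41,22] → ·
  covered (8 px):
    · · · █ █ · · · ·
    █ █ █ █ █ █ · · ·
    · · · · · · · · ·
    · · · · · · · · ·
    · · · · · · · · ·

Z-buffer (winner per pixel, '.' = empty):
  . . . 2 2 1 . . .
  2 2 2 2 1 1 1 . .
  . . 0 1 1 1 1 1 .
  . . 1 1 1 . . . .
  . . . . . . . . .

Result: 0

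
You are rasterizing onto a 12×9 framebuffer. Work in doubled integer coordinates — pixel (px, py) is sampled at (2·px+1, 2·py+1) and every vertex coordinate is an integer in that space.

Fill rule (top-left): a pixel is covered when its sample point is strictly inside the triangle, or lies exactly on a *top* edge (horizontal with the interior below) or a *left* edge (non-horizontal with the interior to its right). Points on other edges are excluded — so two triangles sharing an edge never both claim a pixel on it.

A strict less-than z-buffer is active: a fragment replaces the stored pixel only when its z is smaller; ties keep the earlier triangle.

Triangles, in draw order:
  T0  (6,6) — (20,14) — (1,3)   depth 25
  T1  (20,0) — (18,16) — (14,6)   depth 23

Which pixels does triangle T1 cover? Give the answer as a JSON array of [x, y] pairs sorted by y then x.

T0:
  2·area = 2  (B↔C swapped to make it positive)
  edge (6, 6)→(1, 3): d=(-5,-3) top-left  bias=+0
  edge (1, 3)→(20, 14): d=(19,11) right/bottom  bias=-1
  edge (20, 14)→(6, 6): d=(-14,-8) top-left  bias=+0
    (0,1)@(1, 3): e=[0,0,2] → ·  [on edge]
    (5,4)@(11, 9): e=[0,4,-2] → ·  [on edge]
    (10,7)@(21, 15): e=[0,8,-6] → ·  [on edge]
  covered (0 px):
    · · · · · · · · · · · ·
    · · · · · · · · · · · ·
    · · · · · · · · · · · ·
    · · · · · · · · · · · ·
    · · · · · · · · · · · ·
    · · · · · · · · · · · ·
    · · · · · · · · · · · ·
    · · · · · · · · · · · ·
    · · · · · · · · · · · ·
T1:
  2·area = 84
  edge (20, 0)→(18, 16): d=(-2,16) right/bottom  bias=-1
  edge (18, 16)→(14, 6): d=(-4,-10) top-left  bias=+0
  edge (14, 6)→(20, 0): d=(6,-6) top-left  bias=+0
    (9,0)@(19, 1): e=[14,70,0] → █  [on edge]
    (10,0)@(21, 1): e=[-18,90,12] → ·
    (8,1)@(17, 3): e=[42,42,0] → █  [on edge]
    (10,1)@(21, 3): e=[-22,82,24] → ·
    (7,2)@(15, 5): e=[70,14,0] → █  [on edge]
    (10,2)@(21, 5): e=[-26,74,36] → ·
    (6,3)@(13, 7): e=[98,-14,0] → ·  [on edge]
    (7,3)@(15, 7): e=[66,6,12] → █
    (10,3)@(21, 7): e=[-30,66,48] → ·
    (5,4)@(11, 9): e=[126,-42,0] → ·  [on edge]
    (7,4)@(15, 9): e=[62,-2,24] → ·
    (8,4)@(17, 9): e=[30,18,36] → █
    (4,5)@(9, 11): e=[154,-70,0] → ·  [on edge]
    (3,6)@(7, 13): e=[182,-98,0] → ·  [on edge]
    (2,7)@(5, 15): e=[210,-126,0] → ·  [on edge]
    (1,8)@(3, 17): e=[238,-154,0] → ·  [on edge]
  covered (12 px):
    · · · · · · · · · █ · ·
    · · · · · · · · █ █ · ·
    · · · · · · · █ █ █ · ·
    · · · · · · · █ █ █ · ·
    · · · · · · · · █ · · ·
    · · · · · · · · █ · · ·
    · · · · · · · · █ · · ·
    · · · · · · · · · · · ·
    · · · · · · · · · · · ·

Final: [[9,0],[8,1],[9,1],[7,2],[8,2],[9,2],[7,3],[8,3],[9,3],[8,4],[8,5],[8,6]]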